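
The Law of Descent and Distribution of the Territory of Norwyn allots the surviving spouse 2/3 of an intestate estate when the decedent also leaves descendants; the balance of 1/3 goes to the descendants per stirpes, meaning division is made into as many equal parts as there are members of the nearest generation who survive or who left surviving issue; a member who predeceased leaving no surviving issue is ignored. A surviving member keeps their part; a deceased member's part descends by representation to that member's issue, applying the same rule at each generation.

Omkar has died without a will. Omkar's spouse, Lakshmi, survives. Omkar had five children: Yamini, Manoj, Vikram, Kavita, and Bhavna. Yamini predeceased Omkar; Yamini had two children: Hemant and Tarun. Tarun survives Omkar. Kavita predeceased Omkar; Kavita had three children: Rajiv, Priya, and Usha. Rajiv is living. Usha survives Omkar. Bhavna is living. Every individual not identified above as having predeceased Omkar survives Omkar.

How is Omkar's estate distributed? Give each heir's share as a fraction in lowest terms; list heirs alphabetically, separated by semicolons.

Bhavna 1/15; Hemant 1/30; Lakshmi 2/3; Manoj 1/15; Priya 1/45; Rajiv 1/45; Tarun 1/30; Usha 1/45; Vikram 1/15

Lakshmi, as surviving spouse, takes 2/3.
The remaining 1/3 passes to Omkar's descendants per stirpes.
The 1/3 is divided into 5 equal shares of 1/15 among Yamini, Manoj, Vikram, Kavita, Bhavna.
Yamini predeceased; the 1/15 allotted to Yamini's branch passes to Yamini's issue by representation.
The 1/15 is divided into 2 equal shares of 1/30 among Hemant, Tarun.
Hemant is living and takes 1/30.
Tarun is living and takes 1/30.
Manoj is living and takes 1/15.
Vikram is living and takes 1/15.
Kavita predeceased; the 1/15 allotted to Kavita's branch passes to Kavita's issue by representation.
The 1/15 is divided into 3 equal shares of 1/45 among Rajiv, Priya, Usha.
Rajiv is living and takes 1/45.
Priya is living and takes 1/45.
Usha is living and takes 1/45.
Bhavna is living and takes 1/15.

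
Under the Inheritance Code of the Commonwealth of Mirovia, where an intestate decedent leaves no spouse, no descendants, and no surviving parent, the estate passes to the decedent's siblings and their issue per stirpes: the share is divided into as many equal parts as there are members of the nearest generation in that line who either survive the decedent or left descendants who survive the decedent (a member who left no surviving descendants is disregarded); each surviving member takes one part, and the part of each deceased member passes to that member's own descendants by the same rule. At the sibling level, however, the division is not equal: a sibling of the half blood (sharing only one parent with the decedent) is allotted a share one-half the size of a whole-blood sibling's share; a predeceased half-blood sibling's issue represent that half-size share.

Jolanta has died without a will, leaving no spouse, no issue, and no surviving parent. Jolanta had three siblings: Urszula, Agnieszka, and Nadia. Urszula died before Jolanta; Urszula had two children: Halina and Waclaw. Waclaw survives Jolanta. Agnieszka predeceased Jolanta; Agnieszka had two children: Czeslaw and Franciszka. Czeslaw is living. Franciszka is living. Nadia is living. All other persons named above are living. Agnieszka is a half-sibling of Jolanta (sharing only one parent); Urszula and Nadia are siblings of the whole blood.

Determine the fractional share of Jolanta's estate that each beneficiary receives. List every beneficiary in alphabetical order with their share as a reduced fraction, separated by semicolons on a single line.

No spouse, descendants, or parent survives, so the estate passes to Jolanta's siblings per stirpes.
Half-blood siblings count for one-half the weight of whole-blood siblings at the initial division.
Dividing 1 in proportion to weights (total weight 5/2): Urszula (weight 1) → 2/5; Agnieszka (weight 1/2) → 1/5; Nadia (weight 1) → 2/5.
Urszula predeceased; the 2/5 allotted to Urszula's branch passes to Urszula's issue by representation.
The 2/5 is divided into 2 equal shares of 1/5 among Halina, Waclaw.
Halina is living and takes 1/5.
Waclaw is living and takes 1/5.
Agnieszka predeceased; the 1/5 allotted to Agnieszka's branch passes to Agnieszka's issue by representation.
The 1/5 is divided into 2 equal shares of 1/10 among Czeslaw, Franciszka.
Czeslaw is living and takes 1/10.
Franciszka is living and takes 1/10.
Nadia is living and takes 2/5.

Czeslaw 1/10; Franciszka 1/10; Halina 1/5; Nadia 2/5; Waclaw 1/5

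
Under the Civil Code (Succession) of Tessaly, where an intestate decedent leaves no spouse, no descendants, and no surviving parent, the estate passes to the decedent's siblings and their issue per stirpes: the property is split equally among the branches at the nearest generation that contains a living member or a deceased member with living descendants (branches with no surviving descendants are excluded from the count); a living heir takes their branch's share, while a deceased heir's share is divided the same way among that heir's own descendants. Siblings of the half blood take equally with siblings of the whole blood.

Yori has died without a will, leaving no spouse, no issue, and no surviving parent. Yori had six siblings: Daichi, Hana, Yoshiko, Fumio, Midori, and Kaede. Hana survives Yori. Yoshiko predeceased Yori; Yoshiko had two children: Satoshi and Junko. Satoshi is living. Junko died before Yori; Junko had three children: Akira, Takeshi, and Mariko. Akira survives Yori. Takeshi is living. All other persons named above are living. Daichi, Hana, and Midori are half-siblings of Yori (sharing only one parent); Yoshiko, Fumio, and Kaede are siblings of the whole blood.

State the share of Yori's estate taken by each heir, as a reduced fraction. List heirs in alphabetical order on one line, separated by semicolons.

No spouse, descendants, or parent survives, so the estate passes to Yori's siblings per stirpes.
Half-blood and whole-blood siblings take equally under the stated rule.
The estate is divided into 6 equal shares of 1/6 among Daichi, Hana, Yoshiko, Fumio, Midori, Kaede.
Daichi is living and takes 1/6.
Hana is living and takes 1/6.
Yoshiko predeceased; the 1/6 allotted to Yoshiko's branch passes to Yoshiko's issue by representation.
The 1/6 is divided into 2 equal shares of 1/12 among Satoshi, Junko.
Satoshi is living and takes 1/12.
Junko predeceased; the 1/12 allotted to Junko's branch passes to Junko's issue by representation.
The 1/12 is divided into 3 equal shares of 1/36 among Akira, Takeshi, Mariko.
Akira is living and takes 1/36.
Takeshi is living and takes 1/36.
Mariko is living and takes 1/36.
Fumio is living and takes 1/6.
Midori is living and takes 1/6.
Kaede is living and takes 1/6.

Akira 1/36; Daichi 1/6; Fumio 1/6; Hana 1/6; Kaede 1/6; Mariko 1/36; Midori 1/6; Satoshi 1/12; Takeshi 1/36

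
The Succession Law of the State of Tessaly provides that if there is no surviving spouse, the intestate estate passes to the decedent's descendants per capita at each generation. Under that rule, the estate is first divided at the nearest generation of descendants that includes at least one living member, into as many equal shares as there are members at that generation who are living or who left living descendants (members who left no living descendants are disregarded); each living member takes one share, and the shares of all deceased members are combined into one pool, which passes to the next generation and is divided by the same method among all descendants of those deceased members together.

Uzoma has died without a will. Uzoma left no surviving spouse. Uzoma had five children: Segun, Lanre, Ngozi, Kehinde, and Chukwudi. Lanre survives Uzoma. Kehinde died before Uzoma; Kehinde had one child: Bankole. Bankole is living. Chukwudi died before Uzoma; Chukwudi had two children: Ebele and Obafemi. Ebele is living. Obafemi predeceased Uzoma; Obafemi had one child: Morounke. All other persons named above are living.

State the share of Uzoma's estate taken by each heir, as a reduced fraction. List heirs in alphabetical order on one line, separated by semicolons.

There is no surviving spouse, so the entire estate passes to Uzoma's descendants per capita at each generation.
At generation 1 (Segun, Lanre, Ngozi, Kehinde, Chukwudi) there are 5 shares of (1)/5 = 1/5 each.
Living: Segun, Lanre, and Ngozi — each takes 1/5.
Deceased: Kehinde and Chukwudi. Their combined 2/5 is pooled and carried to generation 2.
At generation 2 (Bankole, Ebele, Obafemi) there are 3 shares of (2/5)/3 = 2/15 each.
Living: Bankole and Ebele — each takes 2/15.
Deceased: Obafemi. That 2/15 share is carried to generation 3.
At generation 3 (Morounke) there are 1 shares of (2/15)/1 = 2/15 each.
Living: Morounke — each takes 2/15.

Bankole 2/15; Ebele 2/15; Lanre 1/5; Morounke 2/15; Ngozi 1/5; Segun 1/5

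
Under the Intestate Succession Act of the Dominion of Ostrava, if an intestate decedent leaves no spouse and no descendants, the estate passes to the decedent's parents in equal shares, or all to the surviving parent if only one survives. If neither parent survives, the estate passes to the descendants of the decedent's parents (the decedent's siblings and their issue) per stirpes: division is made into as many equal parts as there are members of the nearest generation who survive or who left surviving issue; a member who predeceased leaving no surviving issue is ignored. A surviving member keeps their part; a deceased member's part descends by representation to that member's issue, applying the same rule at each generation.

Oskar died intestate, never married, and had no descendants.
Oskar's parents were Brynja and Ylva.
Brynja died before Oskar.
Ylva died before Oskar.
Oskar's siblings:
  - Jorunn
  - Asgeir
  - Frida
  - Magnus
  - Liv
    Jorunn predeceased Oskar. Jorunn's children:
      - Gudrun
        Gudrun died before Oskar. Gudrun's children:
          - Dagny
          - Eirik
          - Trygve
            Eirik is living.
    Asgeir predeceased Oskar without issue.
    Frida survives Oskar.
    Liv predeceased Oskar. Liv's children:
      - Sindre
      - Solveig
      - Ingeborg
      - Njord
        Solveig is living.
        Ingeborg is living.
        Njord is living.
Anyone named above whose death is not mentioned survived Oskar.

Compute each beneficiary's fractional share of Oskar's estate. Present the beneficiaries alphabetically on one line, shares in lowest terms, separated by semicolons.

Neither parent survives and there are no descendants, so the estate passes to Oskar's siblings and their issue per stirpes.
Asgeir left no surviving issue, so that branch lapses and is disregarded.
The estate is divided into 4 equal shares of 1/4 among Jorunn, Frida, Magnus, Liv.
Jorunn predeceased; the 1/4 allotted to Jorunn's branch passes to Jorunn's issue by representation.
Gudrun's line is the sole branch at this level, so the full 1/4 passes to Gudrun's issue by representation.
The 1/4 is divided into 3 equal shares of 1/12 among Dagny, Eirik, Trygve.
Dagny is living and takes 1/12.
Eirik is living and takes 1/12.
Trygve is living and takes 1/12.
Frida is living and takes 1/4.
Magnus is living and takes 1/4.
Liv predeceased; the 1/4 allotted to Liv's branch passes to Liv's issue by representation.
The 1/4 is divided into 4 equal shares of 1/16 among Sindre, Solveig, Ingeborg, Njord.
Sindre is living and takes 1/16.
Solveig is living and takes 1/16.
Ingeborg is living and takes 1/16.
Njord is living and takes 1/16.

Dagny 1/12; Eirik 1/12; Frida 1/4; Ingeborg 1/16; Magnus 1/4; Njord 1/16; Sindre 1/16; Solveig 1/16; Trygve 1/12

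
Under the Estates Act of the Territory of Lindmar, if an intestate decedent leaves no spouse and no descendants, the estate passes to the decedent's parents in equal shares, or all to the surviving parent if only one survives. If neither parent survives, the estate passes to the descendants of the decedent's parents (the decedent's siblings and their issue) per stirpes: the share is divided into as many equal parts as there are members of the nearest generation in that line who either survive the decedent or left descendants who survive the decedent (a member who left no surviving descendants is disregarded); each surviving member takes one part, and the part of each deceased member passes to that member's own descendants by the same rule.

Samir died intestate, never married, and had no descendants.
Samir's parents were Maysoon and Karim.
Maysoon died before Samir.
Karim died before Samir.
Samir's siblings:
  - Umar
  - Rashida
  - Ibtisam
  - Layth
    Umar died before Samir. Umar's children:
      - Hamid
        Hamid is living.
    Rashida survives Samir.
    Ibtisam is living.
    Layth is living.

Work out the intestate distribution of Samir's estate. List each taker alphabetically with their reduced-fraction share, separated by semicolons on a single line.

Neither parent survives and there are no descendants, so the estate passes to Samir's siblings and their issue per stirpes.
The estate is divided into 4 equal shares of 1/4 among Umar, Rashida, Ibtisam, Layth.
Umar predeceased; the 1/4 allotted to Umar's branch passes to Umar's issue by representation.
Hamid is the sole taker at this level and receives the full 1/4.
Rashida is living and takes 1/4.
Ibtisam is living and takes 1/4.
Layth is living and takes 1/4.

Hamid 1/4; Ibtisam 1/4; Layth 1/4; Rashida 1/4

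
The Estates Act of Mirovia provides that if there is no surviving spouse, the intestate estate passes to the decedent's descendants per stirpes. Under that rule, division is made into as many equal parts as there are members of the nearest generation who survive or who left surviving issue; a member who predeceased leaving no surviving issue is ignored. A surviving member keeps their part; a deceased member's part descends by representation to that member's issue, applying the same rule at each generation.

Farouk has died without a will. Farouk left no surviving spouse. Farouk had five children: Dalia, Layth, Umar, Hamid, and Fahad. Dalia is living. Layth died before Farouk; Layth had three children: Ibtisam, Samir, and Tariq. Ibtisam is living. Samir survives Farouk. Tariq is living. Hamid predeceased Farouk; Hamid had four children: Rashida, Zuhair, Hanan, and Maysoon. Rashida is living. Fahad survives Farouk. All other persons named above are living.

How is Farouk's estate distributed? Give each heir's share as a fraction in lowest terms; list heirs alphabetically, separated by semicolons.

Dalia 1/5; Fahad 1/5; Hanan 1/20; Ibtisam 1/15; Maysoon 1/20; Rashida 1/20; Samir 1/15; Tariq 1/15; Umar 1/5; Zuhair 1/20

There is no surviving spouse, so the entire estate passes to Farouk's descendants per stirpes.
The estate is divided into 5 equal shares of 1/5 among Dalia, Layth, Umar, Hamid, Fahad.
Dalia is living and takes 1/5.
Layth predeceased; the 1/5 allotted to Layth's branch passes to Layth's issue by representation.
The 1/5 is divided into 3 equal shares of 1/15 among Ibtisam, Samir, Tariq.
Ibtisam is living and takes 1/15.
Samir is living and takes 1/15.
Tariq is living and takes 1/15.
Umar is living and takes 1/5.
Hamid predeceased; the 1/5 allotted to Hamid's branch passes to Hamid's issue by representation.
The 1/5 is divided into 4 equal shares of 1/20 among Rashida, Zuhair, Hanan, Maysoon.
Rashida is living and takes 1/20.
Zuhair is living and takes 1/20.
Hanan is living and takes 1/20.
Maysoon is living and takes 1/20.
Fahad is living and takes 1/5.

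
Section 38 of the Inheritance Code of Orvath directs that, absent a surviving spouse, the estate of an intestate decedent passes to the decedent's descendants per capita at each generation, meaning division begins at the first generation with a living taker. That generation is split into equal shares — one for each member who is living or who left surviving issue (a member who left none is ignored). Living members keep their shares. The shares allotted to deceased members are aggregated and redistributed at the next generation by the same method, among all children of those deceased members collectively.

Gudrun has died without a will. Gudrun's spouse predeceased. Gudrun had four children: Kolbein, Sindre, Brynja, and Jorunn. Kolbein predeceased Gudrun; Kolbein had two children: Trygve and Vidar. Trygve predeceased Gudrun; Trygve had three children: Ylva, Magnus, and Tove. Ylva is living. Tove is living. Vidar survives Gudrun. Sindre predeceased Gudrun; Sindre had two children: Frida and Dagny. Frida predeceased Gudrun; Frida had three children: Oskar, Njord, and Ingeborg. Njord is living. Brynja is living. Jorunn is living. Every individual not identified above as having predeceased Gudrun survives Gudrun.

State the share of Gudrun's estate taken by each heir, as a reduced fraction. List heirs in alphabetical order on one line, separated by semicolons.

Brynja 1/4; Dagny 1/8; Ingeborg 1/24; Jorunn 1/4; Magnus 1/24; Njord 1/24; Oskar 1/24; Tove 1/24; Vidar 1/8; Ylva 1/24

There is no surviving spouse, so the entire estate passes to Gudrun's descendants per capita at each generation.
At generation 1 (Kolbein, Sindre, Brynja, Jorunn) there are 4 shares of (1)/4 = 1/4 each.
Living: Brynja and Jorunn — each takes 1/4.
Deceased: Kolbein and Sindre. Their combined 1/2 is pooled and carried to generation 2.
At generation 2 (Trygve, Vidar, Frida, Dagny) there are 4 shares of (1/2)/4 = 1/8 each.
Living: Vidar and Dagny — each takes 1/8.
Deceased: Trygve and Frida. Their combined 1/4 is pooled and carried to generation 3.
At generation 3 (Ylva, Magnus, Tove, Oskar, Njord, Ingeborg) there are 6 shares of (1/4)/6 = 1/24 each.
Living: Ylva, Magnus, Tove, Oskar, Njord, and Ingeborg — each takes 1/24.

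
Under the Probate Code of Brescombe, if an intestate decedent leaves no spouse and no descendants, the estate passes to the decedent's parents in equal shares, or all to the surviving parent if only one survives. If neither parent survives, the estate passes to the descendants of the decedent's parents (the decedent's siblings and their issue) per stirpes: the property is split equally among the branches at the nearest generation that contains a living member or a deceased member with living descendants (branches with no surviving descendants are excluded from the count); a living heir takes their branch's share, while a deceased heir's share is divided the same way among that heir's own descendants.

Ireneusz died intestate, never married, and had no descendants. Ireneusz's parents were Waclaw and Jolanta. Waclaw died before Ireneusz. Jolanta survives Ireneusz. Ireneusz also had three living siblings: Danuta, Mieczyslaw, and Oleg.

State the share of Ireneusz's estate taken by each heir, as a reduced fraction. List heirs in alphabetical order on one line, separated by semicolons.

Only one parent, Jolanta, survives, so Jolanta takes the entire estate. The siblings take nothing because a surviving parent has priority.

Jolanta 1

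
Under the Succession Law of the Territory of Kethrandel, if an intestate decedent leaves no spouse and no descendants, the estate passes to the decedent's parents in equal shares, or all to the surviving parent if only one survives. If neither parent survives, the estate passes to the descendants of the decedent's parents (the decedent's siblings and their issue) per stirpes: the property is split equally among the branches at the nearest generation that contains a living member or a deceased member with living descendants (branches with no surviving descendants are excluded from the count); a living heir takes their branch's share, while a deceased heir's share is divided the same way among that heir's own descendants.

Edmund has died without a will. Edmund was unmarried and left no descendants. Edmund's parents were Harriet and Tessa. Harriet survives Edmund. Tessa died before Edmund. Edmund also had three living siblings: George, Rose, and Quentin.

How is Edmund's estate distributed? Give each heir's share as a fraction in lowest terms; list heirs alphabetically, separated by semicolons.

Harriet 1

Only one parent, Harriet, survives, so Harriet takes the entire estate. The siblings take nothing because a surviving parent has priority.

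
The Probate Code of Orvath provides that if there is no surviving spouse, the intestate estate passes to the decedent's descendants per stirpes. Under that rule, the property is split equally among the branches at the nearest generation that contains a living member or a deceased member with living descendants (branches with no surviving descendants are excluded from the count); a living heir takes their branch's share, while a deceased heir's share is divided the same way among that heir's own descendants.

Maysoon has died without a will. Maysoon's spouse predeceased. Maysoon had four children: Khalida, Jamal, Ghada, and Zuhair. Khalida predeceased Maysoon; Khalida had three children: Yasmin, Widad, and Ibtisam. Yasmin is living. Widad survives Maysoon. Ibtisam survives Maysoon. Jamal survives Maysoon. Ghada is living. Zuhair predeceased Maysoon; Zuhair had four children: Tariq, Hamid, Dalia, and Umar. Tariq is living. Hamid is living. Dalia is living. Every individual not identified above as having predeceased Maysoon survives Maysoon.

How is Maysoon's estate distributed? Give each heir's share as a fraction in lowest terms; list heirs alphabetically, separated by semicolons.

There is no surviving spouse, so the entire estate passes to Maysoon's descendants per stirpes.
The estate is divided into 4 equal shares of 1/4 among Khalida, Jamal, Ghada, Zuhair.
Khalida predeceased; the 1/4 allotted to Khalida's branch passes to Khalida's issue by representation.
The 1/4 is divided into 3 equal shares of 1/12 among Yasmin, Widad, Ibtisam.
Yasmin is living and takes 1/12.
Widad is living and takes 1/12.
Ibtisam is living and takes 1/12.
Jamal is living and takes 1/4.
Ghada is living and takes 1/4.
Zuhair predeceased; the 1/4 allotted to Zuhair's branch passes to Zuhair's issue by representation.
The 1/4 is divided into 4 equal shares of 1/16 among Tariq, Hamid, Dalia, Umar.
Tariq is living and takes 1/16.
Hamid is living and takes 1/16.
Dalia is living and takes 1/16.
Umar is living and takes 1/16.

Dalia 1/16; Ghada 1/4; Hamid 1/16; Ibtisam 1/12; Jamal 1/4; Tariq 1/16; Umar 1/16; Widad 1/12; Yasmin 1/12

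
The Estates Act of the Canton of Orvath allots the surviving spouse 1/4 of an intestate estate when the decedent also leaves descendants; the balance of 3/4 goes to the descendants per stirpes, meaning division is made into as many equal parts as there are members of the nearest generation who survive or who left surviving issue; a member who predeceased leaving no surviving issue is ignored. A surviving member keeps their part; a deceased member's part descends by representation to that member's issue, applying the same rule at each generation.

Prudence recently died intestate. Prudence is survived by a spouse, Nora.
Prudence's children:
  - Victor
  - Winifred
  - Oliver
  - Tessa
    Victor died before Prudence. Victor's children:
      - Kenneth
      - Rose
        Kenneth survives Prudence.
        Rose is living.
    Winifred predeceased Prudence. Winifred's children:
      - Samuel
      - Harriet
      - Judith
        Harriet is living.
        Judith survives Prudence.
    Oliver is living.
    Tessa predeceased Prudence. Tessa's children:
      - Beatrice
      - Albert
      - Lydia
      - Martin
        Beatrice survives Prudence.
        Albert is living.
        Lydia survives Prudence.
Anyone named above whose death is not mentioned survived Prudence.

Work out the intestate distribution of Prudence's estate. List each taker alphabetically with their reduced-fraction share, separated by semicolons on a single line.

Nora, as surviving spouse, takes 1/4.
The remaining 3/4 passes to Prudence's descendants per stirpes.
The 3/4 is divided into 4 equal shares of 3/16 among Victor, Winifred, Oliver, Tessa.
Victor predeceased; the 3/16 allotted to Victor's branch passes to Victor's issue by representation.
The 3/16 is divided into 2 equal shares of 3/32 among Kenneth, Rose.
Kenneth is living and takes 3/32.
Rose is living and takes 3/32.
Winifred predeceased; the 3/16 allotted to Winifred's branch passes to Winifred's issue by representation.
The 3/16 is divided into 3 equal shares of 1/16 among Samuel, Harriet, Judith.
Samuel is living and takes 1/16.
Harriet is living and takes 1/16.
Judith is living and takes 1/16.
Oliver is living and takes 3/16.
Tessa predeceased; the 3/16 allotted to Tessa's branch passes to Tessa's issue by representation.
The 3/16 is divided into 4 equal shares of 3/64 among Beatrice, Albert, Lydia, Martin.
Beatrice is living and takes 3/64.
Albert is living and takes 3/64.
Lydia is living and takes 3/64.
Martin is living and takes 3/64.

Albert 3/64; Beatrice 3/64; Harriet 1/16; Judith 1/16; Kenneth 3/32; Lydia 3/64; Martin 3/64; Nora 1/4; Oliver 3/16; Rose 3/32; Samuel 1/16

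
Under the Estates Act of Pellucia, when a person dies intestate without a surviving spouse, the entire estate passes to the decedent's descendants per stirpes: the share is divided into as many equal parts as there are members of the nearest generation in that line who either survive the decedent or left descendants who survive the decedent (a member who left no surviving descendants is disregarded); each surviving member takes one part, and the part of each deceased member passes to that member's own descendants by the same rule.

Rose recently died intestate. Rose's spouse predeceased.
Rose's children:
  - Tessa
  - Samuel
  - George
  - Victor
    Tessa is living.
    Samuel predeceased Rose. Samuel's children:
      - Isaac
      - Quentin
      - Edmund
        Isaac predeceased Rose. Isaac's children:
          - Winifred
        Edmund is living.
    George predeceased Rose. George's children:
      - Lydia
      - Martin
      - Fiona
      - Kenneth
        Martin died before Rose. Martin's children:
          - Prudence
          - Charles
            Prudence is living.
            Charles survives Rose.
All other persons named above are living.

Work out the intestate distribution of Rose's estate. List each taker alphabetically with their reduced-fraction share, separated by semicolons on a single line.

Charles 1/32; Edmund 1/12; Fiona 1/16; Kenneth 1/16; Lydia 1/16; Prudence 1/32; Quentin 1/12; Tessa 1/4; Victor 1/4; Winifred 1/12

There is no surviving spouse, so the entire estate passes to Rose's descendants per stirpes.
The estate is divided into 4 equal shares of 1/4 among Tessa, Samuel, George, Victor.
Tessa is living and takes 1/4.
Samuel predeceased; the 1/4 allotted to Samuel's branch passes to Samuel's issue by representation.
The 1/4 is divided into 3 equal shares of 1/12 among Isaac, Quentin, Edmund.
Isaac predeceased; the 1/12 allotted to Isaac's branch passes to Isaac's issue by representation.
Winifred is the sole taker at this level and receives the full 1/12.
Quentin is living and takes 1/12.
Edmund is living and takes 1/12.
George predeceased; the 1/4 allotted to George's branch passes to George's issue by representation.
The 1/4 is divided into 4 equal shares of 1/16 among Lydia, Martin, Fiona, Kenneth.
Lydia is living and takes 1/16.
Martin predeceased; the 1/16 allotted to Martin's branch passes to Martin's issue by representation.
The 1/16 is divided into 2 equal shares of 1/32 among Prudence, Charles.
Prudence is living and takes 1/32.
Charles is living and takes 1/32.
Fiona is living and takes 1/16.
Kenneth is living and takes 1/16.
Victor is living and takes 1/4.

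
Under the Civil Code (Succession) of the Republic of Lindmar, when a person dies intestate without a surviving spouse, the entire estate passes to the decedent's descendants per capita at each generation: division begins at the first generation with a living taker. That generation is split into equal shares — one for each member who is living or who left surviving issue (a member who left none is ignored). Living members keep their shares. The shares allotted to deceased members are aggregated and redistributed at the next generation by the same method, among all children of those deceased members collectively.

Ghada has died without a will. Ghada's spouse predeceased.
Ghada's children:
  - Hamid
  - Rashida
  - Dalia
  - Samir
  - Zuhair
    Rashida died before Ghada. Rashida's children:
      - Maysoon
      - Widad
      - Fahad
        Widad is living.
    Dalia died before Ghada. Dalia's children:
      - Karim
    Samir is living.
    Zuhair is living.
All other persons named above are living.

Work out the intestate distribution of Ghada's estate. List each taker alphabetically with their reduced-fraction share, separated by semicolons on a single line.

There is no surviving spouse, so the entire estate passes to Ghada's descendants per capita at each generation.
At generation 1 (Hamid, Rashida, Dalia, Samir, Zuhair) there are 5 shares of (1)/5 = 1/5 each.
Living: Hamid, Samir, and Zuhair — each takes 1/5.
Deceased: Rashida and Dalia. Their combined 2/5 is pooled and carried to generation 2.
At generation 2 (Maysoon, Widad, Fahad, Karim) there are 4 shares of (2/5)/4 = 1/10 each.
Living: Maysoon, Widad, Fahad, and Karim — each takes 1/10.

Fahad 1/10; Hamid 1/5; Karim 1/10; Maysoon 1/10; Samir 1/5; Widad 1/10; Zuhair 1/5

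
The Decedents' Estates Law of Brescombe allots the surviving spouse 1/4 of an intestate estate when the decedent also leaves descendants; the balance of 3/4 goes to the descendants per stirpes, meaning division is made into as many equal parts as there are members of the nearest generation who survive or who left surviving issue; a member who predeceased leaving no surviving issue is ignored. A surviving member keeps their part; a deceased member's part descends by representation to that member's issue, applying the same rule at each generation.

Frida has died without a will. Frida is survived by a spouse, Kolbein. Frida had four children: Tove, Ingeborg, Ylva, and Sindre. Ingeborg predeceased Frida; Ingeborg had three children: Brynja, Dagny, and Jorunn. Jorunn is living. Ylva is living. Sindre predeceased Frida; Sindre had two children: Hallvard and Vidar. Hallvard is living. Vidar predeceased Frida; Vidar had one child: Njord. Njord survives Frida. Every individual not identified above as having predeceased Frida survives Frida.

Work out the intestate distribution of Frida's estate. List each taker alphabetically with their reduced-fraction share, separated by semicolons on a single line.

Brynja 1/16; Dagny 1/16; Hallvard 3/32; Jorunn 1/16; Kolbein 1/4; Njord 3/32; Tove 3/16; Ylva 3/16

Kolbein, as surviving spouse, takes 1/4.
The remaining 3/4 passes to Frida's descendants per stirpes.
The 3/4 is divided into 4 equal shares of 3/16 among Tove, Ingeborg, Ylva, Sindre.
Tove is living and takes 3/16.
Ingeborg predeceased; the 3/16 allotted to Ingeborg's branch passes to Ingeborg's issue by representation.
The 3/16 is divided into 3 equal shares of 1/16 among Brynja, Dagny, Jorunn.
Brynja is living and takes 1/16.
Dagny is living and takes 1/16.
Jorunn is living and takes 1/16.
Ylva is living and takes 3/16.
Sindre predeceased; the 3/16 allotted to Sindre's branch passes to Sindre's issue by representation.
The 3/16 is divided into 2 equal shares of 3/32 among Hallvard, Vidar.
Hallvard is living and takes 3/32.
Vidar predeceased; the 3/32 allotted to Vidar's branch passes to Vidar's issue by representation.
Njord is the sole taker at this level and receives the full 3/32.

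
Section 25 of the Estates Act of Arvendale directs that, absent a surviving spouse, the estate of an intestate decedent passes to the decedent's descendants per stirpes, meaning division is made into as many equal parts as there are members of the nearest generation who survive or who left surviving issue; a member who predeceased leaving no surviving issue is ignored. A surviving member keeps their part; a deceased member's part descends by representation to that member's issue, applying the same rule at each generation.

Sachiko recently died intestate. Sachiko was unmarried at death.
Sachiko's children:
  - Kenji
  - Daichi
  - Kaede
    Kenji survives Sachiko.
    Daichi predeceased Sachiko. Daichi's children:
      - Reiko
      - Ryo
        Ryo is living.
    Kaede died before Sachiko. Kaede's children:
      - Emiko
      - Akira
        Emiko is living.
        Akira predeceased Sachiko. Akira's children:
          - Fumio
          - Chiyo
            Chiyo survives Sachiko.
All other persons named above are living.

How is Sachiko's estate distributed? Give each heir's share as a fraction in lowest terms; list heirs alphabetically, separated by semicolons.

There is no surviving spouse, so the entire estate passes to Sachiko's descendants per stirpes.
The estate is divided into 3 equal shares of 1/3 among Kenji, Daichi, Kaede.
Kenji is living and takes 1/3.
Daichi predeceased; the 1/3 allotted to Daichi's branch passes to Daichi's issue by representation.
The 1/3 is divided into 2 equal shares of 1/6 among Reiko, Ryo.
Reiko is living and takes 1/6.
Ryo is living and takes 1/6.
Kaede predeceased; the 1/3 allotted to Kaede's branch passes to Kaede's issue by representation.
The 1/3 is divided into 2 equal shares of 1/6 among Emiko, Akira.
Emiko is living and takes 1/6.
Akira predeceased; the 1/6 allotted to Akira's branch passes to Akira's issue by representation.
The 1/6 is divided into 2 equal shares of 1/12 among Fumio, Chiyo.
Fumio is living and takes 1/12.
Chiyo is living and takes 1/12.

Chiyo 1/12; Emiko 1/6; Fumio 1/12; Kenji 1/3; Reiko 1/6; Ryo 1/6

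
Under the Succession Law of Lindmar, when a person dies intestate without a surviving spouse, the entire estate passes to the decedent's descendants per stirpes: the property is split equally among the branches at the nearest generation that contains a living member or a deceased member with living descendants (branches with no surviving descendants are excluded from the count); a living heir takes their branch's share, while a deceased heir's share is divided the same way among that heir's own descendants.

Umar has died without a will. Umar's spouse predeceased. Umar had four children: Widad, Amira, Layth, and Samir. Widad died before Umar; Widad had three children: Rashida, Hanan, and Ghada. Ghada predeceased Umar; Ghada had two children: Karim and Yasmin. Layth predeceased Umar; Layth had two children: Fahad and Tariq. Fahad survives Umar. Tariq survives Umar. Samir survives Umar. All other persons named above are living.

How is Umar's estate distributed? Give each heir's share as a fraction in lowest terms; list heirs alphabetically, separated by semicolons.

Amira 1/4; Fahad 1/8; Hanan 1/12; Karim 1/24; Rashida 1/12; Samir 1/4; Tariq 1/8; Yasmin 1/24

There is no surviving spouse, so the entire estate passes to Umar's descendants per stirpes.
The estate is divided into 4 equal shares of 1/4 among Widad, Amira, Layth, Samir.
Widad predeceased; the 1/4 allotted to Widad's branch passes to Widad's issue by representation.
The 1/4 is divided into 3 equal shares of 1/12 among Rashida, Hanan, Ghada.
Rashida is living and takes 1/12.
Hanan is living and takes 1/12.
Ghada predeceased; the 1/12 allotted to Ghada's branch passes to Ghada's issue by representation.
The 1/12 is divided into 2 equal shares of 1/24 among Karim, Yasmin.
Karim is living and takes 1/24.
Yasmin is living and takes 1/24.
Amira is living and takes 1/4.
Layth predeceased; the 1/4 allotted to Layth's branch passes to Layth's issue by representation.
The 1/4 is divided into 2 equal shares of 1/8 among Fahad, Tariq.
Fahad is living and takes 1/8.
Tariq is living and takes 1/8.
Samir is living and takes 1/4.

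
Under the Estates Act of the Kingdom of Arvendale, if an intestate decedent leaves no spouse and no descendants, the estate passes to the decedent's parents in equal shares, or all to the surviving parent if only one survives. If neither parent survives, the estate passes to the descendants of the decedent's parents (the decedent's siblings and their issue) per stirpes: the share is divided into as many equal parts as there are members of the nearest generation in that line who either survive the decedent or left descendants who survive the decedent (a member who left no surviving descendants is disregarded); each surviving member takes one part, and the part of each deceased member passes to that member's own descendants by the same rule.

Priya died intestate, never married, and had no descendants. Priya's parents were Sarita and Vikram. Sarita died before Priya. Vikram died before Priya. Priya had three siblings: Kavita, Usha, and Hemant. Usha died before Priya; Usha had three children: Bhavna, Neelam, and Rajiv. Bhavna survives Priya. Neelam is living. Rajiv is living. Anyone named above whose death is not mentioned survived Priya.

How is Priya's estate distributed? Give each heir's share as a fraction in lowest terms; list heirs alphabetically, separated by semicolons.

Neither parent survives and there are no descendants, so the estate passes to Priya's siblings and their issue per stirpes.
The estate is divided into 3 equal shares of 1/3 among Kavita, Usha, Hemant.
Kavita is living and takes 1/3.
Usha predeceased; the 1/3 allotted to Usha's branch passes to Usha's issue by representation.
The 1/3 is divided into 3 equal shares of 1/9 among Bhavna, Neelam, Rajiv.
Bhavna is living and takes 1/9.
Neelam is living and takes 1/9.
Rajiv is living and takes 1/9.
Hemant is living and takes 1/3.

Bhavna 1/9; Hemant 1/3; Kavita 1/3; Neelam 1/9; Rajiv 1/9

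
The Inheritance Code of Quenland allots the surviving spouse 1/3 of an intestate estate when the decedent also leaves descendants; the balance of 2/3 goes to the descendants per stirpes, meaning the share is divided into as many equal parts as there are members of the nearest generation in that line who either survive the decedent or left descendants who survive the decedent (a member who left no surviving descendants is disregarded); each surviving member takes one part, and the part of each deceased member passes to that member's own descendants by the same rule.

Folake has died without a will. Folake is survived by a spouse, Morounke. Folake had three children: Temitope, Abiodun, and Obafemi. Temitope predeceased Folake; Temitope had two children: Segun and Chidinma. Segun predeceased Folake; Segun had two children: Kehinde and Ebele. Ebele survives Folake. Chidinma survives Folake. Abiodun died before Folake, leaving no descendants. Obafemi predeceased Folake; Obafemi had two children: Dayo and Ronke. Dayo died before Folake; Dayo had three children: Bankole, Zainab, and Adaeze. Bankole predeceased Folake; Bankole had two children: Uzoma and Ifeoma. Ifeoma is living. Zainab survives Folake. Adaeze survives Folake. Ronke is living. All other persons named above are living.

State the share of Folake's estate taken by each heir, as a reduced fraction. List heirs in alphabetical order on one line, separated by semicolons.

Adaeze 1/18; Chidinma 1/6; Ebele 1/12; Ifeoma 1/36; Kehinde 1/12; Morounke 1/3; Ronke 1/6; Uzoma 1/36; Zainab 1/18

Morounke, as surviving spouse, takes 1/3.
The remaining 2/3 passes to Folake's descendants per stirpes.
Abiodun left no surviving issue, so that branch lapses and is disregarded.
The 2/3 is divided into 2 equal shares of 1/3 among Temitope, Obafemi.
Temitope predeceased; the 1/3 allotted to Temitope's branch passes to Temitope's issue by representation.
The 1/3 is divided into 2 equal shares of 1/6 among Segun, Chidinma.
Segun predeceased; the 1/6 allotted to Segun's branch passes to Segun's issue by representation.
The 1/6 is divided into 2 equal shares of 1/12 among Kehinde, Ebele.
Kehinde is living and takes 1/12.
Ebele is living and takes 1/12.
Chidinma is living and takes 1/6.
Obafemi predeceased; the 1/3 allotted to Obafemi's branch passes to Obafemi's issue by representation.
The 1/3 is divided into 2 equal shares of 1/6 among Dayo, Ronke.
Dayo predeceased; the 1/6 allotted to Dayo's branch passes to Dayo's issue by representation.
The 1/6 is divided into 3 equal shares of 1/18 among Bankole, Zainab, Adaeze.
Bankole predeceased; the 1/18 allotted to Bankole's branch passes to Bankole's issue by representation.
The 1/18 is divided into 2 equal shares of 1/36 among Uzoma, Ifeoma.
Uzoma is living and takes 1/36.
Ifeoma is living and takes 1/36.
Zainab is living and takes 1/18.
Adaeze is living and takes 1/18.
Ronke is living and takes 1/6.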